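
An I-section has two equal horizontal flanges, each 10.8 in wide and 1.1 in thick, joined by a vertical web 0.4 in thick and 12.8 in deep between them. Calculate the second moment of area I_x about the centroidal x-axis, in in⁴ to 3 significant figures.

Decompose the section into non-overlapping parts with the origin at the bottom-left of its bounding rectangle.
Bottom flange: 10.8 × 1.1, A = 11.88 in², y = 0.55 in, Ī = 1.1979 in⁴.
Web: 0.4 × 12.8, A = 5.12 in², y = 7.5 in, Ī = 69.905 in⁴.
Top flange: 10.8 × 1.1, A = 11.88 in², y = 14.45 in, Ī = 1.1979 in⁴.
By symmetry the centroid is at mid-height, ȳ = 7.5 in.
Transfer each piece to the centroidal x-axis using Ī + A·d² with d = y − 7.5:
  bottom flange: d = -6.95 in → contributes +575.03 in⁴
  web: d = 0 in → contributes +69.905 in⁴
  top flange: d = 6.95 in → contributes +575.03 in⁴
Total I = 1 220 in⁴.

I_x ≈ 1220 in⁴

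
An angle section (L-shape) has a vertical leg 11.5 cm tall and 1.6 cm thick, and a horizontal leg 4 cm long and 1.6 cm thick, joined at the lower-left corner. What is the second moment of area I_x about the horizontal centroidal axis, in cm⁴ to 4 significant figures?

Treat the section as a set of non-overlapping primitives; coordinates are from the bounding-box lower-left.
Vertical leg: 1.6 × 11.5, A = 18.4 cm², y = 5.75 cm, Ī = 202.783 cm⁴.
Horizontal leg (remainder): 2.4 × 1.6, A = 3.84 cm², y = 0.8 cm, Ī = 0.8192 cm⁴.
Centroid: ȳ = ΣA·y / ΣA = 4.89532 cm.
Transfer each piece to the horizontal centroidal axis using Ī + A·d² with d = y − 4.89532:
  vertical leg: d = 0.854676 cm → contributes +216.224 cm⁴
  horizontal leg (remainder): d = -4.09532 cm → contributes +65.2224 cm⁴
Total I = 281.446 cm⁴.

I_x ≈ 281.4 cm⁴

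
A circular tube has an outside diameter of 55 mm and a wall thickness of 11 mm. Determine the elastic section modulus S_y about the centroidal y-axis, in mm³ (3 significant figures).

Break the section into simple shapes (no overlaps), measuring from the bottom-left corner of the bounding box.
Outer circle: ⌀55, A = 2375.8 mm², x = 27.5 mm, Ī = 449 180 mm⁴.
Bore (subtracted): ⌀33, A = 855.3 mm², x = 27.5 mm, Ī = 58 214 mm⁴.
By symmetry the centroid is at mid-width, x̄ = 27.5 mm.
All pieces are centred on the centroidal y-axis, so I = ΣĪ (holes subtracted) = 390 966 mm⁴.
Extreme fibre distance c = 27.5 mm; S = I/c = 14 217 mm³.

S_y ≈ 1.42 × 10⁴ mm³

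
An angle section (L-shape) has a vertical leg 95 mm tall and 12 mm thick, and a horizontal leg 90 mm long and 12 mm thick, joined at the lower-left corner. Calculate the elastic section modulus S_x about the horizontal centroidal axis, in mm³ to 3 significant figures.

S_x ≈ 2.65 × 10⁴ mm³

Treat the section as a set of non-overlapping primitives; coordinates are from the bounding-box lower-left.
Vertical leg: 12 × 95, A = 1 140 mm², y = 47.5 mm, Ī = 857 375 mm⁴.
Horizontal leg (remainder): 78 × 12, A = 936 mm², y = 6 mm, Ī = 11 232 mm⁴.
Centroid: ȳ = ΣA·y / ΣA = 28.789 mm.
Transfer each piece to the horizontal centroidal axis using Ī + A·d² with d = y − 28.789:
  vertical leg: d = 18.711 mm → contributes +1 256 490 mm⁴
  horizontal leg (remainder): d = -22.789 mm → contributes +497 334 mm⁴
Total I = 1 753 824 mm⁴.
Extreme fibre distance c = 66.211 mm; S = I/c = 26 488 mm³.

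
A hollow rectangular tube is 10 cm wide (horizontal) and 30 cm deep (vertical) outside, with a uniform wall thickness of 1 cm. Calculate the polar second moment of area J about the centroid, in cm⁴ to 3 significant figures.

J ≈ 9170 cm⁴

Break the section into simple shapes (no overlaps), measuring from the bottom-left corner of the bounding box.
Outer rectangle: 10 × 30, A = 300 cm², y = 15 cm, Ī = 22 500 cm⁴.
Inner void (subtracted): 8 × 28, A = 224 cm², y = 15 cm, Ī = 14 635 cm⁴.
By symmetry the centroid is at mid-height, ȳ = 15 cm.
All pieces are centred on the centroidal x-axis, so I = ΣĪ (holes subtracted) = 7865.3 cm⁴.
Repeating about the centroidal y-axis gives I_y = 1305.3 cm⁴.
Polar second moment: J = I_x + I_y = 9170.7 cm⁴.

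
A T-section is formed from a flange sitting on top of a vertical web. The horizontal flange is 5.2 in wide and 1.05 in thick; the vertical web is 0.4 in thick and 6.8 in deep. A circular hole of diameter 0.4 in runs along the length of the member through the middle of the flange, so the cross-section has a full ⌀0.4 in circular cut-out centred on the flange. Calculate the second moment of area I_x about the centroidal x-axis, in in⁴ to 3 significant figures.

I_x ≈ 38.7 in⁴

Break the section into simple shapes (no overlaps), measuring from the bottom-left corner of the bounding box.
Flange: 5.2 × 1.05, A = 5.46 in², y = 7.325 in, Ī = 0.50164 in⁴.
Web: 0.4 × 6.8, A = 2.72 in², y = 3.4 in, Ī = 10.481 in⁴.
Hole (subtracted): ⌀0.4, A = 0.12566 in², y = 7.325 in, Ī = 0.0012566 in⁴.
Centroid: ȳ = ΣA·y / ΣA = 5.9995 in.
Transfer each piece to the centroidal x-axis using Ī + A·d² with d = y − 5.9995:
  flange: d = 1.3255 in → contributes +10.095 in⁴
  web: d = -2.5995 in → contributes +28.861 in⁴
  hole: d = 1.3255 in → contributes −0.22204 in⁴
Total I = 38.734 in⁴.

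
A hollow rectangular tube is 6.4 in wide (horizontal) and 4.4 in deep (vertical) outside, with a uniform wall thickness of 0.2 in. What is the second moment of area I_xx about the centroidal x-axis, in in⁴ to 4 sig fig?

I_xx ≈ 13.43 in⁴

Split into non-overlapping primitives; take the origin at the lower-left of the bounding box.
Outer rectangle: 6.4 × 4.4, A = 28.16 in², y = 2.2 in, Ī = 45.4315 in⁴.
Inner void (subtracted): 6 × 4, A = 24 in², y = 2.2 in, Ī = 32 in⁴.
By symmetry the centroid is at mid-height, ȳ = 2.2 in.
All pieces are centred on the centroidal x-axis, so I = ΣĪ (holes subtracted) = 13.4315 in⁴.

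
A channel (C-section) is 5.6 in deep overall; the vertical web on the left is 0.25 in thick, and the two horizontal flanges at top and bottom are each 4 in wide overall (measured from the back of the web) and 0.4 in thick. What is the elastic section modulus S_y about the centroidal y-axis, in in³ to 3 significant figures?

S_y ≈ 2.92 in³

Treat the section as a set of non-overlapping primitives; coordinates are from the bounding-box lower-left.
Web: 0.25 × 5.6, A = 1.4 in², x = 0.125 in, Ī = 0.0072917 in⁴.
Top flange (beyond web): 3.75 × 0.4, A = 1.5 in², x = 2.125 in, Ī = 1.7578 in⁴.
Bottom flange (beyond web): 3.75 × 0.4, A = 1.5 in², x = 2.125 in, Ī = 1.7578 in⁴.
Centroid: x̄ = ΣA·x / ΣA = 1.4886 in.
Transfer each piece to the centroidal y-axis using Ī + A·d² with d = x − 1.4886:
  web: d = -1.3636 in → contributes +2.6106 in⁴
  top flange (beyond web): d = 0.63636 in → contributes +2.3653 in⁴
  bottom flange (beyond web): d = 0.63636 in → contributes +2.3653 in⁴
Total I = 7.3411 in⁴.
Extreme fibre distance c = 2.5114 in; S = I/c = 2.9232 in³.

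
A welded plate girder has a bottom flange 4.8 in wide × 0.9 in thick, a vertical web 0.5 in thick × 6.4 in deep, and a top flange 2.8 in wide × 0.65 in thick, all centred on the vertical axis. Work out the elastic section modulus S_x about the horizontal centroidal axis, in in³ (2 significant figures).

S_x ≈ 17 in³

Treat the section as a set of non-overlapping primitives; coordinates are from the bounding-box lower-left.
Bottom plate: 4.8 × 0.9, A = 4.32 in², y = 0.45 in, Ī = 0.2916 in⁴.
Web plate: 0.5 × 6.4, A = 3.2 in², y = 4.1 in, Ī = 10.92 in⁴.
Top plate: 2.8 × 0.65, A = 1.82 in², y = 7.625 in, Ī = 0.06408 in⁴.
Centroid: ȳ = ΣA·y / ΣA = 3.099 in.
Transfer each piece to the horizontal centroidal axis using Ī + A·d² with d = y − 3.099:
  bottom plate: d = -2.649 in → contributes +30.6 in⁴
  web plate: d = 1.001 in → contributes +14.13 in⁴
  top plate: d = 4.526 in → contributes +37.35 in⁴
Total I = 82.08 in⁴.
Extreme fibre distance c = 4.851 in; S = I/c = 16.92 in³.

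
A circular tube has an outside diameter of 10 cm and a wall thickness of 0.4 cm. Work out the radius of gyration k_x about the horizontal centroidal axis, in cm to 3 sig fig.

Break the section into simple shapes (no overlaps), measuring from the bottom-left corner of the bounding box.
Outer circle: ⌀10, A = 78.54 cm², y = 5 cm, Ī = 490.87 cm⁴.
Bore (subtracted): ⌀9.2, A = 66.476 cm², y = 5 cm, Ī = 351.66 cm⁴.
By symmetry the centroid is at mid-height, ȳ = 5 cm.
All pieces are centred on the horizontal centroidal axis, so I = ΣĪ (holes subtracted) = 139.22 cm⁴.
Radius of gyration: k = √(I/A) = √(139.22 / 12.064) = 3.3971 cm.

k_x ≈ 3.40 cm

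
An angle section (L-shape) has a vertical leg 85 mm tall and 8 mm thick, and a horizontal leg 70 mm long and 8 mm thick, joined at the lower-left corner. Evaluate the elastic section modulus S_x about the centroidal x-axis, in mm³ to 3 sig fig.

S_x ≈ 1.43 × 10⁴ mm³

Split into non-overlapping primitives; take the origin at the lower-left of the bounding box.
Vertical leg: 8 × 85, A = 680 mm², y = 42.5 mm, Ī = 409 417 mm⁴.
Horizontal leg (remainder): 62 × 8, A = 496 mm², y = 4 mm, Ī = 2645.3 mm⁴.
Centroid: ȳ = ΣA·y / ΣA = 26.262 mm.
Transfer each piece to the centroidal x-axis using Ī + A·d² with d = y − 26.262:
  vertical leg: d = 16.238 mm → contributes +588 716 mm⁴
  horizontal leg (remainder): d = -22.262 mm → contributes +248 459 mm⁴
Total I = 837 175 mm⁴.
Extreme fibre distance c = 58.738 mm; S = I/c = 14 253 mm³.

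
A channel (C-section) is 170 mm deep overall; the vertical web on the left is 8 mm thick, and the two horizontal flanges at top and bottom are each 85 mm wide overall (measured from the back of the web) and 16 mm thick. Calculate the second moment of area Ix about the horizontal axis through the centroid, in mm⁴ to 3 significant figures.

Ix ≈ 1.79 × 10⁷ mm⁴

Split into non-overlapping primitives; take the origin at the lower-left of the bounding box.
Web: 8 × 170, A = 1 360 mm², y = 85 mm, Ī = 3 275 333 mm⁴.
Top flange (beyond web): 77 × 16, A = 1 232 mm², y = 162 mm, Ī = 26 283 mm⁴.
Bottom flange (beyond web): 77 × 16, A = 1 232 mm², y = 8 mm, Ī = 26 283 mm⁴.
By symmetry the centroid is at mid-height, ȳ = 85 mm.
Transfer each piece to the horizontal axis through the centroid using Ī + A·d² with d = y − 85:
  web: d = 0 mm → contributes +3 275 333 mm⁴
  top flange (beyond web): d = 77 mm → contributes +7 330 811 mm⁴
  bottom flange (beyond web): d = -77 mm → contributes +7 330 811 mm⁴
Total I = 17 936 955 mm⁴.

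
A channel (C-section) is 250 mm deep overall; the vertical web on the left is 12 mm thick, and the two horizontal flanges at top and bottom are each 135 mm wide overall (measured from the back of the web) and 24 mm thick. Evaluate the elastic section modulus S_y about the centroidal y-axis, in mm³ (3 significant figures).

S_y ≈ 1.96 × 10⁵ mm³

Decompose the section into non-overlapping parts with the origin at the bottom-left of its bounding rectangle.
Web: 12 × 250, A = 3 000 mm², x = 6 mm, Ī = 36 000 mm⁴.
Top flange (beyond web): 123 × 24, A = 2 952 mm², x = 73.5 mm, Ī = 3 721 734 mm⁴.
Bottom flange (beyond web): 123 × 24, A = 2 952 mm², x = 73.5 mm, Ī = 3 721 734 mm⁴.
Centroid: x̄ = ΣA·x / ΣA = 50.757 mm.
Transfer each piece to the centroidal y-axis using Ī + A·d² with d = x − 50.757:
  web: d = -44.757 mm → contributes +6 045 678 mm⁴
  top flange (beyond web): d = 22.743 mm → contributes +5 248 583 mm⁴
  bottom flange (beyond web): d = 22.743 mm → contributes +5 248 583 mm⁴
Total I = 16 542 844 mm⁴.
Extreme fibre distance c = 84.243 mm; S = I/c = 196 372 mm³.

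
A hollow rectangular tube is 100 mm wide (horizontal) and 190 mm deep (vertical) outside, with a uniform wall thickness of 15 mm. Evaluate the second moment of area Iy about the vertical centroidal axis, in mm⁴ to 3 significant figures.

Break the section into simple shapes (no overlaps), measuring from the bottom-left corner of the bounding box.
Outer rectangle: 100 × 190, A = 19 000 mm², x = 50 mm, Ī = 15 833 333 mm⁴.
Inner void (subtracted): 70 × 160, A = 11 200 mm², x = 50 mm, Ī = 4 573 333 mm⁴.
By symmetry the centroid is at mid-width, x̄ = 50 mm.
All pieces are centred on the vertical centroidal axis, so I = ΣĪ (holes subtracted) = 11 260 000 mm⁴.

Iy ≈ 1.13 × 10⁷ mm⁴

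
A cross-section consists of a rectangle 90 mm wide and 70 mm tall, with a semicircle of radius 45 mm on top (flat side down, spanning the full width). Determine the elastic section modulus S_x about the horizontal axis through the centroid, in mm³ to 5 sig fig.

S_x ≈ 1.4889 × 10⁵ mm³

Split into non-overlapping primitives; take the origin at the lower-left of the bounding box.
Rectangular body: 90 × 70, A = 6 300 mm², y = 35 mm, Ī = 2 572 500 mm⁴.
Semicircular cap: semicircle r = 45, A = 3180.863 mm², y = 89.09859 mm, Ī = 450072.1 mm⁴.
Centroid: ȳ = ΣA·y / ΣA = 53.15027 mm.
Transfer each piece to the horizontal axis through the centroid using Ī + A·d² with d = y − 53.15027:
  rectangular body: d = -18.15027 mm → contributes +4 647 923 mm⁴
  semicircular cap: d = 35.94833 mm → contributes +4 560 644 mm⁴
Total I = 9 208 567 mm⁴.
Extreme fibre distance c = 61.84973 mm; S = I/c = 148886.1 mm³.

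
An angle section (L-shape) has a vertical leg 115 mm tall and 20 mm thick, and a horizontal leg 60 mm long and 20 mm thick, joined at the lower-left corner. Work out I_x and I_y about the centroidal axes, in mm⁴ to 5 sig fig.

Treat the section as a set of non-overlapping primitives; coordinates are from the bounding-box lower-left.
Vertical leg: 20 × 115, A = 2 300 mm², y = 57.5 mm, Ī = 2 534 792 mm⁴.
Horizontal leg (remainder): 40 × 20, A = 800 mm², y = 10 mm, Ī = 26666.67 mm⁴.
Centroid: ȳ = ΣA·y / ΣA = 45.24194 mm.
Transfer each piece to the centroidal x-axis using Ī + A·d² with d = y − 45.24194:
  vertical leg: d = 12.25806 mm → contributes +2 880 390 mm⁴
  horizontal leg (remainder): d = -35.24194 mm → contributes +1 020 262 mm⁴
Total I = 3 900 652 mm⁴.
For the y-axis: x̄ = 17.74194 mm.
Repeating about the centroidal y-axis gives I_y = 717526.9 mm⁴.

I_x ≈ 3.9007 × 10⁶ mm⁴, I_y ≈ 7.1753 × 10⁵ mm⁴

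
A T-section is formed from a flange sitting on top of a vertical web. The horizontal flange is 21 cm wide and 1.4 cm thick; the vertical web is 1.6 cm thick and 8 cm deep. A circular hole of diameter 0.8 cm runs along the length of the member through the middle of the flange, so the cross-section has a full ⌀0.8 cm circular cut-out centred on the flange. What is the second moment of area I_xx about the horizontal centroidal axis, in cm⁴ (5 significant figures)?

Split into non-overlapping primitives; take the origin at the lower-left of the bounding box.
Flange: 21 × 1.4, A = 29.4 cm², y = 8.7 cm, Ī = 4.802 cm⁴.
Web: 1.6 × 8, A = 12.8 cm², y = 4 cm, Ī = 68.26667 cm⁴.
Hole (subtracted): ⌀0.8, A = 0.5026548 cm², y = 8.7 cm, Ī = 0.02010619 cm⁴.
Centroid: ȳ = ΣA·y / ΣA = 7.257222 cm.
Transfer each piece to the horizontal centroidal axis using Ī + A·d² with d = y − 7.257222:
  flange: d = 1.442778 cm → contributes +66.00126 cm⁴
  web: d = -3.257222 cm → contributes +204.0682 cm⁴
  hole: d = 1.442778 cm → contributes −1.066436 cm⁴
Total I = 269.0031 cm⁴.

I_xx ≈ 269.00 cm⁴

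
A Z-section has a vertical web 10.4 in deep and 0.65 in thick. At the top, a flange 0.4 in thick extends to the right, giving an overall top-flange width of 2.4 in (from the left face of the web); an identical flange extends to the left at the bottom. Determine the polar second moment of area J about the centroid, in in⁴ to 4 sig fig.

J ≈ 98.56 in⁴

Decompose the section into non-overlapping parts with the origin at the bottom-left of its bounding rectangle.
Web: 0.65 × 10.4, A = 6.76 in², y = 5.2 in, Ī = 60.9301 in⁴.
Top flange (beyond web): 1.75 × 0.4, A = 0.7 in², y = 10.2 in, Ī = 0.00933333 in⁴.
Bottom flange (beyond web): 1.75 × 0.4, A = 0.7 in², y = 0.2 in, Ī = 0.00933333 in⁴.
Centroid: ȳ = ΣA·y / ΣA = 5.2 in.
Transfer each piece to the centroidal x-axis using Ī + A·d² with d = y − 5.2:
  web: d = 0 in → contributes +60.9301 in⁴
  top flange (beyond web): d = 5 in → contributes +17.5093 in⁴
  bottom flange (beyond web): d = -5 in → contributes +17.5093 in⁴
Total I = 95.9488 in⁴.
For the y-axis: x̄ = 2.075 in.
Repeating about the centroidal y-axis gives I_y = 2.6113 in⁴.
Polar second moment: J = I_x + I_y = 98.5601 in⁴.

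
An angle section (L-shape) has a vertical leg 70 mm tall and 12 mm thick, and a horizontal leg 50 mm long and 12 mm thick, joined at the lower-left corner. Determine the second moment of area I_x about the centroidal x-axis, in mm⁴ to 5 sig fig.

Split into non-overlapping primitives; take the origin at the lower-left of the bounding box.
Vertical leg: 12 × 70, A = 840 mm², y = 35 mm, Ī = 343 000 mm⁴.
Horizontal leg (remainder): 38 × 12, A = 456 mm², y = 6 mm, Ī = 5 472 mm⁴.
Centroid: ȳ = ΣA·y / ΣA = 24.7963 mm.
Transfer each piece to the centroidal x-axis using Ī + A·d² with d = y − 24.7963:
  vertical leg: d = 10.2037 mm → contributes +430457.1 mm⁴
  horizontal leg (remainder): d = -18.7963 mm → contributes +166577.1 mm⁴
Total I = 597034.2 mm⁴.

I_x ≈ 5.9703 × 10⁵ mm⁴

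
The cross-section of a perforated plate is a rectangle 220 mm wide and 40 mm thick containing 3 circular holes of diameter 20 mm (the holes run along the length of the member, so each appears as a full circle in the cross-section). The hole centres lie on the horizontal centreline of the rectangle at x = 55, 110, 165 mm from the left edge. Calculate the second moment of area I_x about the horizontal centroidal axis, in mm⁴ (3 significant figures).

Split into non-overlapping primitives; take the origin at the lower-left of the bounding box.
Plate: 220 × 40, A = 8 800 mm², y = 20 mm, Ī = 1 173 333 mm⁴.
Hole 1 (subtracted): ⌀20, A = 314.16 mm², y = 20 mm, Ī = 7 854 mm⁴.
Hole 2 (subtracted): ⌀20, A = 314.16 mm², y = 20 mm, Ī = 7 854 mm⁴.
Hole 3 (subtracted): ⌀20, A = 314.16 mm², y = 20 mm, Ī = 7 854 mm⁴.
By symmetry the centroid is at mid-height, ȳ = 20 mm.
All pieces are centred on the horizontal centroidal axis, so I = ΣĪ (holes subtracted) = 1 149 771 mm⁴.

I_x ≈ 1.15 × 10⁶ mm⁴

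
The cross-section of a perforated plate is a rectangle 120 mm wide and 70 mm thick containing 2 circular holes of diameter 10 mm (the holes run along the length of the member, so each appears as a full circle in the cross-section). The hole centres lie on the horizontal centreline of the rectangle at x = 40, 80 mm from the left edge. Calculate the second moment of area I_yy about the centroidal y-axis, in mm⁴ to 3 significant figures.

Split into non-overlapping primitives; take the origin at the lower-left of the bounding box.
Plate: 120 × 70, A = 8 400 mm², x = 60 mm, Ī = 10 080 000 mm⁴.
Hole 1 (subtracted): ⌀10, A = 78.54 mm², x = 40 mm, Ī = 490.87 mm⁴.
Hole 2 (subtracted): ⌀10, A = 78.54 mm², x = 80 mm, Ī = 490.87 mm⁴.
By symmetry the centroid is at mid-width, x̄ = 60 mm.
Transfer each piece to the centroidal y-axis using Ī + A·d² with d = x − 60:
  plate: d = 0 mm → contributes +10 080 000 mm⁴
  hole 1: d = -20 mm → contributes −31 907 mm⁴
  hole 2: d = 20 mm → contributes −31 907 mm⁴
Total I = 10 016 186 mm⁴.

I_yy ≈ 1.00 × 10⁷ mm⁴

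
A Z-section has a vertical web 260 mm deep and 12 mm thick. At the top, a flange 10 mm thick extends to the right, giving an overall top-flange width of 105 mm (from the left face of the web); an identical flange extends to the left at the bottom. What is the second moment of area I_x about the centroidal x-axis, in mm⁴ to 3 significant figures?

Break the section into simple shapes (no overlaps), measuring from the bottom-left corner of the bounding box.
Web: 12 × 260, A = 3 120 mm², y = 130 mm, Ī = 17 576 000 mm⁴.
Top flange (beyond web): 93 × 10, A = 930 mm², y = 255 mm, Ī = 7 750 mm⁴.
Bottom flange (beyond web): 93 × 10, A = 930 mm², y = 5 mm, Ī = 7 750 mm⁴.
Centroid: ȳ = ΣA·y / ΣA = 130 mm.
Transfer each piece to the centroidal x-axis using Ī + A·d² with d = y − 130:
  web: d = 0 mm → contributes +17 576 000 mm⁴
  top flange (beyond web): d = 125 mm → contributes +14 539 000 mm⁴
  bottom flange (beyond web): d = -125 mm → contributes +14 539 000 mm⁴
Total I = 46 654 000 mm⁴.

I_x ≈ 4.67 × 10⁷ mm⁴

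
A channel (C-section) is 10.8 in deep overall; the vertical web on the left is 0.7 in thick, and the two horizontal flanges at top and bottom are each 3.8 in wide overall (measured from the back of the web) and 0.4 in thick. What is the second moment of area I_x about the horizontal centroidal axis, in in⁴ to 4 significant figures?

Decompose the section into non-overlapping parts with the origin at the bottom-left of its bounding rectangle.
Web: 0.7 × 10.8, A = 7.56 in², y = 5.4 in, Ī = 73.4832 in⁴.
Top flange (beyond web): 3.1 × 0.4, A = 1.24 in², y = 10.6 in, Ī = 0.0165333 in⁴.
Bottom flange (beyond web): 3.1 × 0.4, A = 1.24 in², y = 0.2 in, Ī = 0.0165333 in⁴.
By symmetry the centroid is at mid-height, ȳ = 5.4 in.
Transfer each piece to the horizontal centroidal axis using Ī + A·d² with d = y − 5.4:
  web: d = 0 in → contributes +73.4832 in⁴
  top flange (beyond web): d = 5.2 in → contributes +33.5461 in⁴
  bottom flange (beyond web): d = -5.2 in → contributes +33.5461 in⁴
Total I = 140.575 in⁴.

I_x ≈ 140.6 in⁴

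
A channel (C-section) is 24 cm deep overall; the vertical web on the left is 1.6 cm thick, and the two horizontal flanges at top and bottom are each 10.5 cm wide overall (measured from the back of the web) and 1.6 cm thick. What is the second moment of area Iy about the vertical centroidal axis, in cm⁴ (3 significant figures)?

Decompose the section into non-overlapping parts with the origin at the bottom-left of its bounding rectangle.
Web: 1.6 × 24, A = 38.4 cm², x = 0.8 cm, Ī = 8.192 cm⁴.
Top flange (beyond web): 8.9 × 1.6, A = 14.24 cm², x = 6.05 cm, Ī = 93.996 cm⁴.
Bottom flange (beyond web): 8.9 × 1.6, A = 14.24 cm², x = 6.05 cm, Ī = 93.996 cm⁴.
Centroid: x̄ = ΣA·x / ΣA = 3.0356 cm.
Transfer each piece to the vertical centroidal axis using Ī + A·d² with d = x − 3.0356:
  web: d = -2.2356 cm → contributes +200.12 cm⁴
  top flange (beyond web): d = 3.0144 cm → contributes +223.39 cm⁴
  bottom flange (beyond web): d = 3.0144 cm → contributes +223.39 cm⁴
Total I = 646.89 cm⁴.

Iy ≈ 647 cm⁴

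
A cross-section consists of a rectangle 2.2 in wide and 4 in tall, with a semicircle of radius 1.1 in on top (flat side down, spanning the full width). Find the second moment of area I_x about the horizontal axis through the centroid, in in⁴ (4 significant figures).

Decompose the section into non-overlapping parts with the origin at the bottom-left of its bounding rectangle.
Rectangular body: 2.2 × 4, A = 8.8 in², y = 2 in, Ī = 11.7333 in⁴.
Semicircular cap: semicircle r = 1.1, A = 1.90066 in², y = 4.46685 in, Ī = 0.160695 in⁴.
Centroid: ȳ = ΣA·y / ΣA = 2.43817 in.
Transfer each piece to the horizontal axis through the centroid using Ī + A·d² with d = y − 2.43817:
  rectangular body: d = -0.438165 in → contributes +13.4228 in⁴
  semicircular cap: d = 2.02869 in → contributes +7.98303 in⁴
Total I = 21.4059 in⁴.

I_x ≈ 21.41 in⁴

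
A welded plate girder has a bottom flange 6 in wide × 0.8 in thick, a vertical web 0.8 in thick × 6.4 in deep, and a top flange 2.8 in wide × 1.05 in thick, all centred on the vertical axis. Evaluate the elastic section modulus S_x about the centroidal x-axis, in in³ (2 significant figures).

S_x ≈ 25 in³

Treat the section as a set of non-overlapping primitives; coordinates are from the bounding-box lower-left.
Bottom plate: 6 × 0.8, A = 4.8 in², y = 0.4 in, Ī = 0.256 in⁴.
Web plate: 0.8 × 6.4, A = 5.12 in², y = 4 in, Ī = 17.48 in⁴.
Top plate: 2.8 × 1.05, A = 2.94 in², y = 7.725 in, Ī = 0.2701 in⁴.
Centroid: ȳ = ΣA·y / ΣA = 3.508 in.
Transfer each piece to the centroidal x-axis using Ī + A·d² with d = y − 3.508:
  bottom plate: d = -3.108 in → contributes +46.62 in⁴
  web plate: d = 0.4921 in → contributes +18.72 in⁴
  top plate: d = 4.217 in → contributes +52.56 in⁴
Total I = 117.9 in⁴.
Extreme fibre distance c = 4.742 in; S = I/c = 24.86 in³.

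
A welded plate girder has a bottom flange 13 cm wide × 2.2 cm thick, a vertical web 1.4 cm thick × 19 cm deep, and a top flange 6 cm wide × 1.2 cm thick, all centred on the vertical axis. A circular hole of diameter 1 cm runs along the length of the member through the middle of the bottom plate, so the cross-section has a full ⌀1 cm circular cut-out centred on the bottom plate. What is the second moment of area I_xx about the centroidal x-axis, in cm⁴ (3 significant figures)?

Split into non-overlapping primitives; take the origin at the lower-left of the bounding box.
Bottom plate: 13 × 2.2, A = 28.6 cm², y = 1.1 cm, Ī = 11.535 cm⁴.
Web plate: 1.4 × 19, A = 26.6 cm², y = 11.7 cm, Ī = 800.22 cm⁴.
Top plate: 6 × 1.2, A = 7.2 cm², y = 21.8 cm, Ī = 0.864 cm⁴.
Hole (subtracted): ⌀1, A = 0.7854 cm², y = 1.1 cm, Ī = 0.049087 cm⁴.
Centroid: ȳ = ΣA·y / ΣA = 8.0951 cm.
Transfer each piece to the centroidal x-axis using Ī + A·d² with d = y − 8.0951:
  bottom plate: d = -6.9951 cm → contributes +1 411 cm⁴
  web plate: d = 3.6049 cm → contributes +1145.9 cm⁴
  top plate: d = 13.705 cm → contributes +1353.2 cm⁴
  hole: d = -6.9951 cm → contributes −38.48 cm⁴
Total I = 3871.6 cm⁴.

I_xx ≈ 3870 cm⁴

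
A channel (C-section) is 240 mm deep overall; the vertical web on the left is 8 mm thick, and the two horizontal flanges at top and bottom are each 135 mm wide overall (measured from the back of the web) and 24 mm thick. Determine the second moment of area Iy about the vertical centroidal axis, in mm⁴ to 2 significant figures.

Iy ≈ 1.5 × 10⁷ mm⁴

Split into non-overlapping primitives; take the origin at the lower-left of the bounding box.
Web: 8 × 240, A = 1 920 mm², x = 4 mm, Ī = 10 240 mm⁴.
Top flange (beyond web): 127 × 24, A = 3 048 mm², x = 71.5 mm, Ī = 4 096 766 mm⁴.
Bottom flange (beyond web): 127 × 24, A = 3 048 mm², x = 71.5 mm, Ī = 4 096 766 mm⁴.
Centroid: x̄ = ΣA·x / ΣA = 55.33 mm.
Transfer each piece to the vertical centroidal axis using Ī + A·d² with d = x − 55.33:
  web: d = -51.33 mm → contributes +5 069 457 mm⁴
  top flange (beyond web): d = 16.17 mm → contributes +4 893 493 mm⁴
  bottom flange (beyond web): d = 16.17 mm → contributes +4 893 493 mm⁴
Total I = 14 856 443 mm⁴.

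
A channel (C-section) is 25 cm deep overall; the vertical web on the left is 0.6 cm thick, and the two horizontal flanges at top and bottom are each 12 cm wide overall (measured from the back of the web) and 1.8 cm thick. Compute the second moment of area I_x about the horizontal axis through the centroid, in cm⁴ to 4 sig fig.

Split into non-overlapping primitives; take the origin at the lower-left of the bounding box.
Web: 0.6 × 25, A = 15 cm², y = 12.5 cm, Ī = 781.25 cm⁴.
Top flange (beyond web): 11.4 × 1.8, A = 20.52 cm², y = 24.1 cm, Ī = 5.5404 cm⁴.
Bottom flange (beyond web): 11.4 × 1.8, A = 20.52 cm², y = 0.9 cm, Ī = 5.5404 cm⁴.
By symmetry the centroid is at mid-height, ȳ = 12.5 cm.
Transfer each piece to the horizontal axis through the centroid using Ī + A·d² with d = y − 12.5:
  web: d = 0 cm → contributes +781.25 cm⁴
  top flange (beyond web): d = 11.6 cm → contributes +2766.71 cm⁴
  bottom flange (beyond web): d = -11.6 cm → contributes +2766.71 cm⁴
Total I = 6314.67 cm⁴.

I_x ≈ 6315 cm⁴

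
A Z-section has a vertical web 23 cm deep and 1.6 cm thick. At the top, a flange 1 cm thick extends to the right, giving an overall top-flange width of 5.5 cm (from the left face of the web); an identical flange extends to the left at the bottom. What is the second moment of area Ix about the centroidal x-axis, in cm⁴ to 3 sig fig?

Ix ≈ 2570 cm⁴

Decompose the section into non-overlapping parts with the origin at the bottom-left of its bounding rectangle.
Web: 1.6 × 23, A = 36.8 cm², y = 11.5 cm, Ī = 1622.3 cm⁴.
Top flange (beyond web): 3.9 × 1, A = 3.9 cm², y = 22.5 cm, Ī = 0.325 cm⁴.
Bottom flange (beyond web): 3.9 × 1, A = 3.9 cm², y = 0.5 cm, Ī = 0.325 cm⁴.
Centroid: ȳ = ΣA·y / ΣA = 11.5 cm.
Transfer each piece to the centroidal x-axis using Ī + A·d² with d = y − 11.5:
  web: d = 0 cm → contributes +1622.3 cm⁴
  top flange (beyond web): d = 11 cm → contributes +472.23 cm⁴
  bottom flange (beyond web): d = -11 cm → contributes +472.23 cm⁴
Total I = 2566.7 cm⁴.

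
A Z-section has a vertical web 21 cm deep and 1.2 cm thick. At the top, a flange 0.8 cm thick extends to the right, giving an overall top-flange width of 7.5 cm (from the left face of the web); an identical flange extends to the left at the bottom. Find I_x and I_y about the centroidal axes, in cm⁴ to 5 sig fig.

I_x ≈ 1954.9 cm⁴, I_y ≈ 178.11 cm⁴

Split into non-overlapping primitives; take the origin at the lower-left of the bounding box.
Web: 1.2 × 21, A = 25.2 cm², y = 10.5 cm, Ī = 926.1 cm⁴.
Top flange (beyond web): 6.3 × 0.8, A = 5.04 cm², y = 20.6 cm, Ī = 0.2688 cm⁴.
Bottom flange (beyond web): 6.3 × 0.8, A = 5.04 cm², y = 0.4 cm, Ī = 0.2688 cm⁴.
Centroid: ȳ = ΣA·y / ΣA = 10.5 cm.
Transfer each piece to the centroidal x-axis using Ī + A·d² with d = y − 10.5:
  web: d = 0 cm → contributes +926.1 cm⁴
  top flange (beyond web): d = 10.1 cm → contributes +514.3992 cm⁴
  bottom flange (beyond web): d = -10.1 cm → contributes +514.3992 cm⁴
Total I = 1954.898 cm⁴.
For the y-axis: x̄ = 6.9 cm.
Repeating about the centroidal y-axis gives I_y = 178.1136 cm⁴.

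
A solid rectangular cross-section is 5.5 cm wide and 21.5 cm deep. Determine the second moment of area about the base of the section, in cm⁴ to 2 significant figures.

I_base ≈ 1.8 × 10⁴ cm⁴

The section: 5.5 × 21.5, A = 118.3 cm², y = 10.75 cm, Ī = 4 555 cm⁴.
Transfer it to the base of the section using Ī + A·d² with d = y − 0:
  the section: d = 10.75 cm → contributes +18 220 cm⁴
Total I = 18 220 cm⁴.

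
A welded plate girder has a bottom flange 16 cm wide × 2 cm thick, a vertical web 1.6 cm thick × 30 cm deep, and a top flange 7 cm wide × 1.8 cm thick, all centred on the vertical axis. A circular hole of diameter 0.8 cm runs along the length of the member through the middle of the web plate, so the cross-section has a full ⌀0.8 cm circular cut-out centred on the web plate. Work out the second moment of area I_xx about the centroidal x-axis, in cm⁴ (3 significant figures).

I_xx ≈ 1.39 × 10⁴ cm⁴

Treat the section as a set of non-overlapping primitives; coordinates are from the bounding-box lower-left.
Bottom plate: 16 × 2, A = 32 cm², y = 1 cm, Ī = 10.667 cm⁴.
Web plate: 1.6 × 30, A = 48 cm², y = 17 cm, Ī = 3 600 cm⁴.
Top plate: 7 × 1.8, A = 12.6 cm², y = 32.9 cm, Ī = 3.402 cm⁴.
Hole (subtracted): ⌀0.8, A = 0.50265 cm², y = 17 cm, Ī = 0.020106 cm⁴.
Centroid: ȳ = ΣA·y / ΣA = 13.616 cm.
Transfer each piece to the centroidal x-axis using Ī + A·d² with d = y − 13.616:
  bottom plate: d = -12.616 cm → contributes +5103.9 cm⁴
  web plate: d = 3.384 cm → contributes +4149.7 cm⁴
  top plate: d = 19.284 cm → contributes +4 689 cm⁴
  hole: d = 3.384 cm → contributes −5.7763 cm⁴
Total I = 13 937 cm⁴.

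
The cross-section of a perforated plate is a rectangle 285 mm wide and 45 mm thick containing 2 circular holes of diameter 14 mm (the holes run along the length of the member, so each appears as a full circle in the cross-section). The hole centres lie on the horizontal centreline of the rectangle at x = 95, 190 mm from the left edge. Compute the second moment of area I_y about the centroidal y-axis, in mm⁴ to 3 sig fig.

I_y ≈ 8.61 × 10⁷ mm⁴

Decompose the section into non-overlapping parts with the origin at the bottom-left of its bounding rectangle.
Plate: 285 × 45, A = 12 825 mm², x = 142.5 mm, Ī = 86 809 219 mm⁴.
Hole 1 (subtracted): ⌀14, A = 153.94 mm², x = 95 mm, Ī = 1885.7 mm⁴.
Hole 2 (subtracted): ⌀14, A = 153.94 mm², x = 190 mm, Ī = 1885.7 mm⁴.
By symmetry the centroid is at mid-width, x̄ = 142.5 mm.
Transfer each piece to the centroidal y-axis using Ī + A·d² with d = x − 142.5:
  plate: d = 0 mm → contributes +86 809 219 mm⁴
  hole 1: d = -47.5 mm → contributes −349 208 mm⁴
  hole 2: d = 47.5 mm → contributes −349 208 mm⁴
Total I = 86 110 802 mm⁴.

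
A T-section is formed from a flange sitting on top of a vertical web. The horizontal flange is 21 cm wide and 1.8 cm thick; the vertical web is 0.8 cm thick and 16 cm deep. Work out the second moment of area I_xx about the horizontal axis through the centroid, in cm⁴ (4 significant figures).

Decompose the section into non-overlapping parts with the origin at the bottom-left of its bounding rectangle.
Flange: 21 × 1.8, A = 37.8 cm², y = 16.9 cm, Ī = 10.206 cm⁴.
Web: 0.8 × 16, A = 12.8 cm², y = 8 cm, Ī = 273.067 cm⁴.
Centroid: ȳ = ΣA·y / ΣA = 14.6486 cm.
Transfer each piece to the horizontal axis through the centroid using Ī + A·d² with d = y − 14.6486:
  flange: d = 2.25138 cm → contributes +201.804 cm⁴
  web: d = -6.64862 cm → contributes +838.879 cm⁴
Total I = 1040.68 cm⁴.

I_xx ≈ 1041 cm⁴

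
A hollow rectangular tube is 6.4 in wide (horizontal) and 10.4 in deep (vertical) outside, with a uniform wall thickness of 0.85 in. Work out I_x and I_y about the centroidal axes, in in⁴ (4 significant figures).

Split into non-overlapping primitives; take the origin at the lower-left of the bounding box.
Outer rectangle: 6.4 × 10.4, A = 66.56 in², y = 5.2 in, Ī = 599.927 in⁴.
Inner void (subtracted): 4.7 × 8.7, A = 40.89 in², y = 5.2 in, Ī = 257.914 in⁴.
By symmetry the centroid is at mid-height, ȳ = 5.2 in.
All pieces are centred on the centroidal x-axis, so I = ΣĪ (holes subtracted) = 342.014 in⁴.
Repeating about the centroidal y-axis gives I_y = 151.92 in⁴.

I_x ≈ 342.0 in⁴, I_y ≈ 151.9 in⁴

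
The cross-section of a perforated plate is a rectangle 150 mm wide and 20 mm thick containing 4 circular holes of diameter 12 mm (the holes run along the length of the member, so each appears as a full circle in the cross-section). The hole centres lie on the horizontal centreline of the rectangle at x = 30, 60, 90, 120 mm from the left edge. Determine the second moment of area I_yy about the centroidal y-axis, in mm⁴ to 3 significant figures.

I_yy ≈ 5.11 × 10⁶ mm⁴

Break the section into simple shapes (no overlaps), measuring from the bottom-left corner of the bounding box.
Plate: 150 × 20, A = 3 000 mm², x = 75 mm, Ī = 5 625 000 mm⁴.
Hole 1 (subtracted): ⌀12, A = 113.1 mm², x = 30 mm, Ī = 1017.9 mm⁴.
Hole 2 (subtracted): ⌀12, A = 113.1 mm², x = 60 mm, Ī = 1017.9 mm⁴.
Hole 3 (subtracted): ⌀12, A = 113.1 mm², x = 90 mm, Ī = 1017.9 mm⁴.
Hole 4 (subtracted): ⌀12, A = 113.1 mm², x = 120 mm, Ī = 1017.9 mm⁴.
By symmetry the centroid is at mid-width, x̄ = 75 mm.
Transfer each piece to the centroidal y-axis using Ī + A·d² with d = x − 75:
  plate: d = 0 mm → contributes +5 625 000 mm⁴
  hole 1: d = -45 mm → contributes −230 040 mm⁴
  hole 2: d = -15 mm → contributes −26 465 mm⁴
  hole 3: d = 15 mm → contributes −26 465 mm⁴
  hole 4: d = 45 mm → contributes −230 040 mm⁴
Total I = 5 111 990 mm⁴.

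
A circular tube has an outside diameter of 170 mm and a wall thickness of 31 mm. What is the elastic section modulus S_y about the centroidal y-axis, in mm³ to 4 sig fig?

S_y ≈ 4.038 × 10⁵ mm³

Decompose the section into non-overlapping parts with the origin at the bottom-left of its bounding rectangle.
Outer circle: ⌀170, A = 22 698 mm², x = 85 mm, Ī = 40 998 275 mm⁴.
Bore (subtracted): ⌀108, A = 9160.88 mm², x = 85 mm, Ī = 6 678 285 mm⁴.
By symmetry the centroid is at mid-width, x̄ = 85 mm.
All pieces are centred on the centroidal y-axis, so I = ΣĪ (holes subtracted) = 34 319 990 mm⁴.
Extreme fibre distance c = 85 mm; S = I/c = 403 765 mm³.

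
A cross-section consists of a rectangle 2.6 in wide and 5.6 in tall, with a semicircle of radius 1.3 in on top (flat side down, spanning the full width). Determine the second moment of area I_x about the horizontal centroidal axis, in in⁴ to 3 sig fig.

I_x ≈ 63.6 in⁴

Decompose the section into non-overlapping parts with the origin at the bottom-left of its bounding rectangle.
Rectangular body: 2.6 × 5.6, A = 14.56 in², y = 2.8 in, Ī = 38.05 in⁴.
Semicircular cap: semicircle r = 1.3, A = 2.6546 in², y = 6.1517 in, Ī = 0.31348 in⁴.
Centroid: ȳ = ΣA·y / ΣA = 3.3169 in.
Transfer each piece to the horizontal centroidal axis using Ī + A·d² with d = y − 3.3169:
  rectangular body: d = -0.51687 in → contributes +41.94 in⁴
  semicircular cap: d = 2.8349 in → contributes +21.648 in⁴
Total I = 63.587 in⁴.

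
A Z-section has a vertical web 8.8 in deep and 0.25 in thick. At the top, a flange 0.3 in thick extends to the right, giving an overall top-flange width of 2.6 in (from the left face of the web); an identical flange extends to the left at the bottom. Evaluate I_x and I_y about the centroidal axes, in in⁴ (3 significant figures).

Break the section into simple shapes (no overlaps), measuring from the bottom-left corner of the bounding box.
Web: 0.25 × 8.8, A = 2.2 in², y = 4.4 in, Ī = 14.197 in⁴.
Top flange (beyond web): 2.35 × 0.3, A = 0.705 in², y = 8.65 in, Ī = 0.0052875 in⁴.
Bottom flange (beyond web): 2.35 × 0.3, A = 0.705 in², y = 0.15 in, Ī = 0.0052875 in⁴.
Centroid: ȳ = ΣA·y / ΣA = 4.4 in.
Transfer each piece to the centroidal x-axis using Ī + A·d² with d = y − 4.4:
  web: d = 0 in → contributes +14.197 in⁴
  top flange (beyond web): d = 4.25 in → contributes +12.739 in⁴
  bottom flange (beyond web): d = -4.25 in → contributes +12.739 in⁴
Total I = 39.676 in⁴.
For the y-axis: x̄ = 2.475 in.
Repeating about the centroidal y-axis gives I_y = 3.0433 in⁴.

I_x ≈ 39.7 in⁴, I_y ≈ 3.04 in⁴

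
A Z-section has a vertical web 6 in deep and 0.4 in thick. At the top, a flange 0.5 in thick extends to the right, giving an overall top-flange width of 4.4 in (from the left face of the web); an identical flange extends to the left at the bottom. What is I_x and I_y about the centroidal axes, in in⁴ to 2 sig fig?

I_x ≈ 38 in⁴, I_y ≈ 25 in⁴

Decompose the section into non-overlapping parts with the origin at the bottom-left of its bounding rectangle.
Web: 0.4 × 6, A = 2.4 in², y = 3 in, Ī = 7.2 in⁴.
Top flange (beyond web): 4 × 0.5, A = 2 in², y = 5.75 in, Ī = 0.04167 in⁴.
Bottom flange (beyond web): 4 × 0.5, A = 2 in², y = 0.25 in, Ī = 0.04167 in⁴.
Centroid: ȳ = ΣA·y / ΣA = 3 in.
Transfer each piece to the centroidal x-axis using Ī + A·d² with d = y − 3:
  web: d = 0 in → contributes +7.2 in⁴
  top flange (beyond web): d = 2.75 in → contributes +15.17 in⁴
  bottom flange (beyond web): d = -2.75 in → contributes +15.17 in⁴
Total I = 37.53 in⁴.
For the y-axis: x̄ = 4.2 in.
Repeating about the centroidal y-axis gives I_y = 24.73 in⁴.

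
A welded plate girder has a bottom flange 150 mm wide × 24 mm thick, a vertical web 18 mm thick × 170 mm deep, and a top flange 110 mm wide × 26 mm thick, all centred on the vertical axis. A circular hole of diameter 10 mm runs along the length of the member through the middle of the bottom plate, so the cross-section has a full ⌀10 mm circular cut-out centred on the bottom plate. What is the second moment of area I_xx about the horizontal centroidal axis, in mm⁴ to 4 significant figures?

I_xx ≈ 6.791 × 10⁷ mm⁴

Break the section into simple shapes (no overlaps), measuring from the bottom-left corner of the bounding box.
Bottom plate: 150 × 24, A = 3 600 mm², y = 12 mm, Ī = 172 800 mm⁴.
Web plate: 18 × 170, A = 3 060 mm², y = 109 mm, Ī = 7 369 500 mm⁴.
Top plate: 110 × 26, A = 2 860 mm², y = 207 mm, Ī = 161 113 mm⁴.
Hole (subtracted): ⌀10, A = 78.5398 mm², y = 12 mm, Ī = 490.874 mm⁴.
Centroid: ȳ = ΣA·y / ΣA = 102.507 mm.
Transfer each piece to the horizontal centroidal axis using Ī + A·d² with d = y − 102.507:
  bottom plate: d = -90.5072 mm → contributes +29 662 383 mm⁴
  web plate: d = 6.49281 mm → contributes +7 498 499 mm⁴
  top plate: d = 104.493 mm → contributes +31 388 733 mm⁴
  hole: d = -90.5072 mm → contributes −643 854 mm⁴
Total I = 67 905 761 mm⁴.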